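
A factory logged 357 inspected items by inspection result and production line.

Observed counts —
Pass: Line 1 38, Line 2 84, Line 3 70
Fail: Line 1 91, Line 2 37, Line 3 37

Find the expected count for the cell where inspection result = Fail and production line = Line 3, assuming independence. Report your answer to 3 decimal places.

Row total (Fail) = 165; column total (Line 3) = 107; grand total N = 357.
Expected count = (row total × column total) / N = 165 × 107 / 357 = 49.454.

49.454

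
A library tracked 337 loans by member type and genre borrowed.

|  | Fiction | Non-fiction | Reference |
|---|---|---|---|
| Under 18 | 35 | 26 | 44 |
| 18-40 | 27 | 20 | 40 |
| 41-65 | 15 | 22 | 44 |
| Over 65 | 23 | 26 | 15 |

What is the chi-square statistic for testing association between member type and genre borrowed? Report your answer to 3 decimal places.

18.030

Row totals: 105, 87, 81, 64. Column totals: 100, 94, 143. Grand total N = 337.
Expected counts (row total × column total / N):
  Under 18, Fiction: 105×100/337 = 31.1573
  Under 18, Non-fiction: 105×94/337 = 29.2878
  Under 18, Reference: 105×143/337 = 44.5549
  18-40, Fiction: 87×100/337 = 25.8160
  18-40, Non-fiction: 87×94/337 = 24.2671
  18-40, Reference: 87×143/337 = 36.9169
  41-65, Fiction: 81×100/337 = 24.0356
  41-65, Non-fiction: 81×94/337 = 22.5935
  41-65, Reference: 81×143/337 = 34.3709
  Over 65, Fiction: 64×100/337 = 18.9911
  Over 65, Non-fiction: 64×94/337 = 17.8516
  Over 65, Reference: 64×143/337 = 27.1573
Contributions (O − E)²/E:
  (35 − 31.1573)²/31.1573 = 0.4739
  (26 − 29.2878)²/29.2878 = 0.3691
  (44 − 44.5549)²/44.5549 = 0.0069
  (27 − 25.8160)²/25.8160 = 0.0543
  (20 − 24.2671)²/24.2671 = 0.7503
  (40 − 36.9169)²/36.9169 = 0.2575
  (15 − 24.0356)²/24.0356 = 3.3967
  (22 − 22.5935)²/22.5935 = 0.0156
  (44 − 34.3709)²/34.3709 = 2.6976
  (23 − 18.9911)²/18.9911 = 0.8463
  (26 − 17.8516)²/17.8516 = 3.7194
  (15 − 27.1573)²/27.1573 = 5.4424
χ² = 0.4739 + 0.3691 + 0.0069 + 0.0543 + 0.7503 + 0.2575 + 3.3967 + 0.0156 + 2.6976 + 0.8463 + 3.7194 + 5.4424 = 18.030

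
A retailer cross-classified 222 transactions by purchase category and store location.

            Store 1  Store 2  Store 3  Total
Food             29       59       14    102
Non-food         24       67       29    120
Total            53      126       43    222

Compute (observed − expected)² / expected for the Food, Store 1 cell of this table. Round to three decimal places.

0.887

Row total (Food) = 102; column total (Store 1) = 53; N = 222.
Expected count E = 102 × 53 / 222 = 24.3514.
Contribution = (O − E)²/E = (29 − 24.3514)² / 24.3514 = 0.887.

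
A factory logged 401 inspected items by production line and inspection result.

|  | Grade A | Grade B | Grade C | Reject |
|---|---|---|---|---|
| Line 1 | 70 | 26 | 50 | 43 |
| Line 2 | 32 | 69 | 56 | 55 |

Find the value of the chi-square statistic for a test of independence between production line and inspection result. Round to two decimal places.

Row totals: 189, 212. Column totals: 102, 95, 106, 98. Grand total N = 401.
Expected counts (row total × column total / N):
  Line 1, Grade A: 189×102/401 = 48.075
  Line 1, Grade B: 189×95/401 = 44.776
  Line 1, Grade C: 189×106/401 = 49.960
  Line 1, Reject: 189×98/401 = 46.190
  Line 2, Grade A: 212×102/401 = 53.925
  Line 2, Grade B: 212×95/401 = 50.224
  Line 2, Grade C: 212×106/401 = 56.040
  Line 2, Reject: 212×98/401 = 51.810
Contributions (O − E)²/E:
  (70 − 48.075)²/48.075 = 9.9991
  (26 − 44.776)²/44.776 = 7.8734
  (50 − 49.960)²/49.960 = 0.0000
  (43 − 46.190)²/46.190 = 0.2203
  (32 − 53.925)²/53.925 = 8.9143
  (69 − 50.224)²/50.224 = 7.0193
  (56 − 56.040)²/56.040 = 0.0000
  (55 − 51.810)²/51.810 = 0.1964
χ² = 9.9991 + 7.8734 + 0.0000 + 0.2203 + 8.9143 + 7.0193 + 0.0000 + 0.1964 = 34.22

34.22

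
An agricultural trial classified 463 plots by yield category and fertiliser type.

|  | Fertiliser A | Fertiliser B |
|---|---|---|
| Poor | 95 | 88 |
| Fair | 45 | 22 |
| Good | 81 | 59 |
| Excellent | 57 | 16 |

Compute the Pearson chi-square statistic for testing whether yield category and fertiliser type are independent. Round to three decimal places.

Row totals: 183, 67, 140, 73. Column totals: 278, 185. Grand total N = 463.
Expected counts (row total × column total / N):
  Poor, Fertiliser A: 183×278/463 = 109.8790
  Poor, Fertiliser B: 183×185/463 = 73.1210
  Fair, Fertiliser A: 67×278/463 = 40.2289
  Fair, Fertiliser B: 67×185/463 = 26.7711
  Good, Fertiliser A: 140×278/463 = 84.0605
  Good, Fertiliser B: 140×185/463 = 55.9395
  Excellent, Fertiliser A: 73×278/463 = 43.8315
  Excellent, Fertiliser B: 73×185/463 = 29.1685
Contributions (O − E)²/E:
  (95 − 109.8790)²/109.8790 = 2.0148
  (88 − 73.1210)²/73.1210 = 3.0276
  (45 − 40.2289)²/40.2289 = 0.5658
  (22 − 26.7711)²/26.7711 = 0.8503
  (81 − 84.0605)²/84.0605 = 0.1114
  (59 − 55.9395)²/55.9395 = 0.1674
  (57 − 43.8315)²/43.8315 = 3.9563
  (16 − 29.1685)²/29.1685 = 5.9451
χ² = 2.0148 + 3.0276 + 0.5658 + 0.8503 + 0.1114 + 0.1674 + 3.9563 + 5.9451 = 16.639

16.639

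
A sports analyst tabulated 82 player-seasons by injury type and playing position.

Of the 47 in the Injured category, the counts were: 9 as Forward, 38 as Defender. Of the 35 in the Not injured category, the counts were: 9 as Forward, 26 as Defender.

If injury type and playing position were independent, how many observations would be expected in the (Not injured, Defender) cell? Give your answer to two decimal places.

Row total (Not injured) = 35; column total (Defender) = 64; grand total N = 82.
Expected count = (row total × column total) / N = 35 × 64 / 82 = 27.32.

27.32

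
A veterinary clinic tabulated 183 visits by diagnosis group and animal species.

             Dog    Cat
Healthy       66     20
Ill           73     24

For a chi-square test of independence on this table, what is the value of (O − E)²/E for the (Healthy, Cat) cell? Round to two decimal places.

Row total (Healthy) = 86; column total (Cat) = 44; N = 183.
Expected count E = 86 × 44 / 183 = 20.678.
Contribution = (O − E)²/E = (20 − 20.678)² / 20.678 = 0.02.

0.02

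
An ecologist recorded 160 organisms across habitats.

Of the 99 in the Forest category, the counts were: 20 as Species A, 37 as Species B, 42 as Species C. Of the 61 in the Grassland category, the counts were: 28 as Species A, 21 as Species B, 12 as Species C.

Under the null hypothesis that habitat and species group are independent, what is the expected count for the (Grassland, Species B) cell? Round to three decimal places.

Row total (Grassland) = 61; column total (Species B) = 58; grand total N = 160.
Expected count = (row total × column total) / N = 61 × 58 / 160 = 22.113.

22.113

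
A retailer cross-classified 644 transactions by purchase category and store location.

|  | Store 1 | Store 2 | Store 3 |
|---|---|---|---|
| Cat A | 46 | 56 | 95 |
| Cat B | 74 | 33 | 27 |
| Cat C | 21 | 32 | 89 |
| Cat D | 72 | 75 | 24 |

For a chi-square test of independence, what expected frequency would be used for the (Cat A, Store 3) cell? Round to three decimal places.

Row total (Cat A) = 197; column total (Store 3) = 235; grand total N = 644.
Expected count = (row total × column total) / N = 197 × 235 / 644 = 71.887.

71.887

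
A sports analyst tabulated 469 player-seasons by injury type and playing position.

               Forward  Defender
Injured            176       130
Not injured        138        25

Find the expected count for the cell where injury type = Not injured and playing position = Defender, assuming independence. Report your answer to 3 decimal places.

53.870

Row total (Not injured) = 163; column total (Defender) = 155; grand total N = 469.
Expected count = (row total × column total) / N = 163 × 155 / 469 = 53.870.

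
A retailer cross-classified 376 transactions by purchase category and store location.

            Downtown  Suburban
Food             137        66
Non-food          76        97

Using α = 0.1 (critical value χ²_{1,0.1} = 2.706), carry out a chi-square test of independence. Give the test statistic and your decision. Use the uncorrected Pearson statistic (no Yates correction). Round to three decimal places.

21.106; reject H₀

Row totals: 203, 173. Column totals: 213, 163. Grand total N = 376.
Expected counts (row total × column total / N):
  Food, Downtown: 203×213/376 = 114.9973
  Food, Suburban: 203×163/376 = 88.0027
  Non-food, Downtown: 173×213/376 = 98.0027
  Non-food, Suburban: 173×163/376 = 74.9973
Contributions (O − E)²/E:
  (137 − 114.9973)²/114.9973 = 4.2098
  (66 − 88.0027)²/88.0027 = 5.5012
  (76 − 98.0027)²/98.0027 = 4.9399
  (97 − 74.9973)²/74.9973 = 6.4551
χ² = 4.2098 + 5.5012 + 4.9399 + 6.4551 = 21.106
df = (2−1)(2−1) = 1. Since 21.106 > 2.706, reject the null hypothesis of independence at α = 0.1.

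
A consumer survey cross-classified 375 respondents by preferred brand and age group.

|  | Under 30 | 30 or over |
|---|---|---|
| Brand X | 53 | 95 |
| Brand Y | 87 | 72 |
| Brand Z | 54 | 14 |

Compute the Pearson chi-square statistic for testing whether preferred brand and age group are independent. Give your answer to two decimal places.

36.46

Row totals: 148, 159, 68. Column totals: 194, 181. Grand total N = 375.
Expected counts (row total × column total / N):
  Brand X, Under 30: 148×194/375 = 76.565
  Brand X, 30 or over: 148×181/375 = 71.435
  Brand Y, Under 30: 159×194/375 = 82.256
  Brand Y, 30 or over: 159×181/375 = 76.744
  Brand Z, Under 30: 68×194/375 = 35.179
  Brand Z, 30 or over: 68×181/375 = 32.821
Contributions (O − E)²/E:
  (53 − 76.565)²/76.565 = 7.2528
  (95 − 71.435)²/71.435 = 7.7736
  (87 − 82.256)²/82.256 = 0.2736
  (72 − 76.744)²/76.744 = 0.2933
  (54 − 35.179)²/35.179 = 10.0694
  (14 − 32.821)²/32.821 = 10.7928
χ² = 7.2528 + 7.7736 + 0.2736 + 0.2933 + 10.0694 + 10.7928 = 36.46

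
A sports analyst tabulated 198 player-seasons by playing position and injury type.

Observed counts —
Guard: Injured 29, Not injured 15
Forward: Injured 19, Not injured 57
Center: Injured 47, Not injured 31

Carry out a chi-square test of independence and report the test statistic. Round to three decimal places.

Row totals: 44, 76, 78. Column totals: 95, 103. Grand total N = 198.
Expected counts (row total × column total / N):
  Guard, Injured: 44×95/198 = 21.1111
  Guard, Not injured: 44×103/198 = 22.8889
  Forward, Injured: 76×95/198 = 36.4646
  Forward, Not injured: 76×103/198 = 39.5354
  Center, Injured: 78×95/198 = 37.4242
  Center, Not injured: 78×103/198 = 40.5758
Contributions (O − E)²/E:
  (29 − 21.1111)²/21.1111 = 2.9480
  (15 − 22.8889)²/22.8889 = 2.7190
  (19 − 36.4646)²/36.4646 = 8.3646
  (57 − 39.5354)²/39.5354 = 7.7149
  (47 − 37.4242)²/37.4242 = 2.4502
  (31 − 40.5758)²/40.5758 = 2.2599
χ² = 2.9480 + 2.7190 + 8.3646 + 7.7149 + 2.4502 + 2.2599 = 26.457

26.457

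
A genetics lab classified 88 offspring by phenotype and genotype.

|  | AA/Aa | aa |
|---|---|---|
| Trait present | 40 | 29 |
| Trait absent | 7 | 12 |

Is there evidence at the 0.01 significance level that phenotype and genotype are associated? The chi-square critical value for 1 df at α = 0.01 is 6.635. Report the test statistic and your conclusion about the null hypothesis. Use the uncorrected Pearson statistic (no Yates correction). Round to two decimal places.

2.67; fail to reject H₀

Row totals: 69, 19. Column totals: 47, 41. Grand total N = 88.
Expected counts (row total × column total / N):
  Trait present, AA/Aa: 69×47/88 = 36.852
  Trait present, aa: 69×41/88 = 32.148
  Trait absent, AA/Aa: 19×47/88 = 10.148
  Trait absent, aa: 19×41/88 = 8.852
Contributions (O − E)²/E:
  (40 − 36.852)²/36.852 = 0.2689
  (29 − 32.148)²/32.148 = 0.3083
  (7 − 10.148)²/10.148 = 0.9765
  (12 − 8.852)²/8.852 = 1.1195
χ² = 0.2689 + 0.3083 + 0.9765 + 1.1195 = 2.67
df = (2−1)(2−1) = 1. Since 2.67 < 6.635, fail to reject the null hypothesis of independence at α = 0.01.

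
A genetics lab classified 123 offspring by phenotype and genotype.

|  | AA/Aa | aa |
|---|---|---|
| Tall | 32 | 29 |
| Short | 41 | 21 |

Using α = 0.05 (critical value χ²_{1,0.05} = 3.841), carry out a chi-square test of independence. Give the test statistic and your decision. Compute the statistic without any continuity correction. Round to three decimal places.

2.382; fail to reject H₀

Row totals: 61, 62. Column totals: 73, 50. Grand total N = 123.
Expected counts (row total × column total / N):
  Tall, AA/Aa: 61×73/123 = 36.20325
  Tall, aa: 61×50/123 = 24.79675
  Short, AA/Aa: 62×73/123 = 36.79675
  Short, aa: 62×50/123 = 25.20325
Contributions (O − E)²/E:
  (32 − 36.20325)²/36.20325 = 0.4880
  (29 − 24.79675)²/24.79675 = 0.7125
  (41 − 36.79675)²/36.79675 = 0.4801
  (21 − 25.20325)²/25.20325 = 0.7010
χ² = 0.4880 + 0.7125 + 0.4801 + 0.7010 = 2.382
df = (2−1)(2−1) = 1. Since 2.382 < 3.841, fail to reject the null hypothesis of independence at α = 0.05.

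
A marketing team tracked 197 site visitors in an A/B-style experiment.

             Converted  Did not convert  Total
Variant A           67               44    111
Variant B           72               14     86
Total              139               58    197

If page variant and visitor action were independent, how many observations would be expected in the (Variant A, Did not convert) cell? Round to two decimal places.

32.68

Row total (Variant A) = 111; column total (Did not convert) = 58; grand total N = 197.
Expected count = (row total × column total) / N = 111 × 58 / 197 = 32.68.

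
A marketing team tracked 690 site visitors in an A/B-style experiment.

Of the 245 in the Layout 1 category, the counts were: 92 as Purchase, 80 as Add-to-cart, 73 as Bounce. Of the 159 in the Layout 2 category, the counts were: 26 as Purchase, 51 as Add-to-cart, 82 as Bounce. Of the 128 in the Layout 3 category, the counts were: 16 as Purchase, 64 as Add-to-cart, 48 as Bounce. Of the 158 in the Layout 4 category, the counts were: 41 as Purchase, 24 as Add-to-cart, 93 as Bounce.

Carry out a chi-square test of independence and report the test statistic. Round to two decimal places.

Row totals: 245, 159, 128, 158. Column totals: 175, 219, 296. Grand total N = 690.
Expected counts (row total × column total / N):
  Layout 1, Purchase: 245×175/690 = 62.138
  Layout 1, Add-to-cart: 245×219/690 = 77.761
  Layout 1, Bounce: 245×296/690 = 105.101
  Layout 2, Purchase: 159×175/690 = 40.326
  Layout 2, Add-to-cart: 159×219/690 = 50.465
  Layout 2, Bounce: 159×296/690 = 68.209
  Layout 3, Purchase: 128×175/690 = 32.464
  Layout 3, Add-to-cart: 128×219/690 = 40.626
  Layout 3, Bounce: 128×296/690 = 54.910
  Layout 4, Purchase: 158×175/690 = 40.072
  Layout 4, Add-to-cart: 158×219/690 = 50.148
  Layout 4, Bounce: 158×296/690 = 67.780
Contributions (O − E)²/E:
  (92 − 62.138)²/62.138 = 14.3509
  (80 − 77.761)²/77.761 = 0.0645
  (73 − 105.101)²/105.101 = 9.8046
  (26 − 40.326)²/40.326 = 5.0894
  (51 − 50.465)²/50.465 = 0.0057
  (82 − 68.209)²/68.209 = 2.7884
  (16 − 32.464)²/32.464 = 8.3497
  (64 − 40.626)²/40.626 = 13.4481
  (48 − 54.910)²/54.910 = 0.8696
  (41 − 40.072)²/40.072 = 0.0215
  (24 − 50.148)²/50.148 = 13.6340
  (93 − 67.780)²/67.780 = 9.3840
χ² = 14.3509 + 0.0645 + 9.8046 + 5.0894 + 0.0057 + 2.7884 + 8.3497 + 13.4481 + 0.8696 + 0.0215 + 13.6340 + 9.3840 = 77.81

77.81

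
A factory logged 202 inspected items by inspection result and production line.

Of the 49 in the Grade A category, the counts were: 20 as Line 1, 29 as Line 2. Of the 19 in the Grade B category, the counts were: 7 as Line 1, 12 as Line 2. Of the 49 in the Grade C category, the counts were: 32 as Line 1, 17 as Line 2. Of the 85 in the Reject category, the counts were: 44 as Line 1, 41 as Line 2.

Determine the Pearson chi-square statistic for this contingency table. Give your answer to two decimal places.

Row totals: 49, 19, 49, 85. Column totals: 103, 99. Grand total N = 202.
Expected counts (row total × column total / N):
  Grade A, Line 1: 49×103/202 = 24.985
  Grade A, Line 2: 49×99/202 = 24.015
  Grade B, Line 1: 19×103/202 = 9.688
  Grade B, Line 2: 19×99/202 = 9.312
  Grade C, Line 1: 49×103/202 = 24.985
  Grade C, Line 2: 49×99/202 = 24.015
  Reject, Line 1: 85×103/202 = 43.342
  Reject, Line 2: 85×99/202 = 41.658
Contributions (O − E)²/E:
  (20 − 24.985)²/24.985 = 0.9946
  (29 − 24.015)²/24.015 = 1.0348
  (7 − 9.688)²/9.688 = 0.7458
  (12 − 9.312)²/9.312 = 0.7759
  (32 − 24.985)²/24.985 = 1.9696
  (17 − 24.015)²/24.015 = 2.0491
  (44 − 43.342)²/43.342 = 0.0100
  (41 − 41.658)²/41.658 = 0.0104
χ² = 0.9946 + 1.0348 + 0.7458 + 0.7759 + 1.9696 + 2.0491 + 0.0100 + 0.0104 = 7.59

7.59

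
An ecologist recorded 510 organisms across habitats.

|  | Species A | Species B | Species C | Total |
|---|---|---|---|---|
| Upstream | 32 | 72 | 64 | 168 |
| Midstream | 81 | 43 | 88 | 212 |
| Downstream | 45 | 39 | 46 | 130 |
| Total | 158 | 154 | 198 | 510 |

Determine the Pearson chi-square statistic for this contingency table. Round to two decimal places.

28.48

Grand total N = 510.
Expected counts (row total × column total / N):
  Upstream, Species A: 168×158/510 = 52.047
  Upstream, Species B: 168×154/510 = 50.729
  Upstream, Species C: 168×198/510 = 65.224
  Midstream, Species A: 212×158/510 = 65.678
  Midstream, Species B: 212×154/510 = 64.016
  Midstream, Species C: 212×198/510 = 82.306
  Downstream, Species A: 130×158/510 = 40.275
  Downstream, Species B: 130×154/510 = 39.255
  Downstream, Species C: 130×198/510 = 50.471
Contributions (O − E)²/E:
  (32 − 52.047)²/52.047 = 7.7215
  (72 − 50.729)²/50.729 = 8.9191
  (64 − 65.224)²/65.224 = 0.0230
  (81 − 65.678)²/65.678 = 3.5745
  (43 − 64.016)²/64.016 = 6.8994
  (88 − 82.306)²/82.306 = 0.3939
  (45 − 40.275)²/40.275 = 0.5543
  (39 − 39.255)²/39.255 = 0.0017
  (46 − 50.471)²/50.471 = 0.3961
χ² = 7.7215 + 8.9191 + 0.0230 + 3.5745 + 6.8994 + 0.3939 + 0.5543 + 0.0017 + 0.3961 = 28.48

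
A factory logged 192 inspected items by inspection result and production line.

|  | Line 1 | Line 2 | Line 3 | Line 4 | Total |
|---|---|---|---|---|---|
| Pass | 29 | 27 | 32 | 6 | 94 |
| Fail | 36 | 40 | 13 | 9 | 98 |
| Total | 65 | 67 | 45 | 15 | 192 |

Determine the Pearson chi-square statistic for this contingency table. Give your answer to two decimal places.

11.82

Grand total N = 192.
Expected counts (row total × column total / N):
  Pass, Line 1: 94×65/192 = 31.823
  Pass, Line 2: 94×67/192 = 32.802
  Pass, Line 3: 94×45/192 = 22.031
  Pass, Line 4: 94×15/192 = 7.344
  Fail, Line 1: 98×65/192 = 33.177
  Fail, Line 2: 98×67/192 = 34.198
  Fail, Line 3: 98×45/192 = 22.969
  Fail, Line 4: 98×15/192 = 7.656
Contributions (O − E)²/E:
  (29 − 31.823)²/31.823 = 0.2504
  (27 − 32.802)²/32.802 = 1.0263
  (32 − 22.031)²/22.031 = 4.5110
  (6 − 7.344)²/7.344 = 0.2460
  (36 − 33.177)²/33.177 = 0.2402
  (40 − 34.198)²/34.198 = 0.9844
  (13 − 22.969)²/22.969 = 4.3267
  (9 − 7.656)²/7.656 = 0.2359
χ² = 0.2504 + 1.0263 + 4.5110 + 0.2460 + 0.2402 + 0.9844 + 4.3267 + 0.2359 = 11.82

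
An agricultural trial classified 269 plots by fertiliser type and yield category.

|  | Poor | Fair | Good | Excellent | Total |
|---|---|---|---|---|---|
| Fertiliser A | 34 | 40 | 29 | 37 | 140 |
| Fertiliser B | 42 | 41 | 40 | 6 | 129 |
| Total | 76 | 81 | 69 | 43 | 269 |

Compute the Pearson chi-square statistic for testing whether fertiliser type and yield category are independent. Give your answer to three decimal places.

24.548

Grand total N = 269.
Expected counts (row total × column total / N):
  Fertiliser A, Poor: 140×76/269 = 39.5539
  Fertiliser A, Fair: 140×81/269 = 42.1561
  Fertiliser A, Good: 140×69/269 = 35.9108
  Fertiliser A, Excellent: 140×43/269 = 22.3792
  Fertiliser B, Poor: 129×76/269 = 36.4461
  Fertiliser B, Fair: 129×81/269 = 38.8439
  Fertiliser B, Good: 129×69/269 = 33.0892
  Fertiliser B, Excellent: 129×43/269 = 20.6208
Contributions (O − E)²/E:
  (34 − 39.5539)²/39.5539 = 0.7798
  (40 − 42.1561)²/42.1561 = 0.1103
  (29 − 35.9108)²/35.9108 = 1.3299
  (37 − 22.3792)²/22.3792 = 9.5521
  (42 − 36.4461)²/36.4461 = 0.8463
  (41 − 38.8439)²/38.8439 = 0.1197
  (40 − 33.0892)²/33.0892 = 1.4433
  (6 − 20.6208)²/20.6208 = 10.3666
χ² = 0.7798 + 0.1103 + 1.3299 + 9.5521 + 0.8463 + 0.1197 + 1.4433 + 10.3666 = 24.548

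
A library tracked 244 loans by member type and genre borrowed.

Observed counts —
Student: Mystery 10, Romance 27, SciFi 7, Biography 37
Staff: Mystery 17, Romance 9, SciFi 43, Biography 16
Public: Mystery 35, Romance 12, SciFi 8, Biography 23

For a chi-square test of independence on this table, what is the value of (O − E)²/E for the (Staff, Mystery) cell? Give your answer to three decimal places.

0.979

Row total (Staff) = 85; column total (Mystery) = 62; N = 244.
Expected count E = 85 × 62 / 244 = 21.5984.
Contribution = (O − E)²/E = (17 − 21.5984)² / 21.5984 = 0.979.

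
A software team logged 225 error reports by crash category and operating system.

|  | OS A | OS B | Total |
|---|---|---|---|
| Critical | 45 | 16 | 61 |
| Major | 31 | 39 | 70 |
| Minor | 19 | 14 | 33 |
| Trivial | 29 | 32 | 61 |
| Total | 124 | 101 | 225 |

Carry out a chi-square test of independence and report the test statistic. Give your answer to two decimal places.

Grand total N = 225.
Expected counts (row total × column total / N):
  Critical, OS A: 61×124/225 = 33.618
  Critical, OS B: 61×101/225 = 27.382
  Major, OS A: 70×124/225 = 38.578
  Major, OS B: 70×101/225 = 31.422
  Minor, OS A: 33×124/225 = 18.187
  Minor, OS B: 33×101/225 = 14.813
  Trivial, OS A: 61×124/225 = 33.618
  Trivial, OS B: 61×101/225 = 27.382
Contributions (O − E)²/E:
  (45 − 33.618)²/33.618 = 3.8536
  (16 − 27.382)²/27.382 = 4.7312
  (31 − 38.578)²/38.578 = 1.4886
  (39 − 31.422)²/31.422 = 1.8276
  (19 − 18.187)²/18.187 = 0.0363
  (14 − 14.813)²/14.813 = 0.0446
  (29 − 33.618)²/33.618 = 0.6344
  (32 − 27.382)²/27.382 = 0.7788
χ² = 3.8536 + 4.7312 + 1.4886 + 1.8276 + 0.0363 + 0.0446 + 0.6344 + 0.7788 = 13.40

13.40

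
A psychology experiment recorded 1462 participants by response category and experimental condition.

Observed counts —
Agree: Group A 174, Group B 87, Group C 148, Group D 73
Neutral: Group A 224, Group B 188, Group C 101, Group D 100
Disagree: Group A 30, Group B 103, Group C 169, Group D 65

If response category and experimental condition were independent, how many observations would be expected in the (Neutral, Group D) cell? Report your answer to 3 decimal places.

Row total (Neutral) = 613; column total (Group D) = 238; grand total N = 1462.
Expected count = (row total × column total) / N = 613 × 238 / 1462 = 99.791.

99.791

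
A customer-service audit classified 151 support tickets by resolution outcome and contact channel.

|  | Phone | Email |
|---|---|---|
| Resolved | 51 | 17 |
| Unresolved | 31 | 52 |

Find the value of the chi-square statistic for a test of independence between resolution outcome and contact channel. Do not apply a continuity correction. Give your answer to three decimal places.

Row totals: 68, 83. Column totals: 82, 69. Grand total N = 151.
Expected counts (row total × column total / N):
  Resolved, Phone: 68×82/151 = 36.9272
  Resolved, Email: 68×69/151 = 31.0728
  Unresolved, Phone: 83×82/151 = 45.0728
  Unresolved, Email: 83×69/151 = 37.9272
Contributions (O − E)²/E:
  (51 − 36.9272)²/36.9272 = 5.3631
  (17 − 31.0728)²/31.0728 = 6.3735
  (31 − 45.0728)²/45.0728 = 4.3939
  (52 − 37.9272)²/37.9272 = 5.2217
χ² = 5.3631 + 6.3735 + 4.3939 + 5.2217 = 21.352

21.352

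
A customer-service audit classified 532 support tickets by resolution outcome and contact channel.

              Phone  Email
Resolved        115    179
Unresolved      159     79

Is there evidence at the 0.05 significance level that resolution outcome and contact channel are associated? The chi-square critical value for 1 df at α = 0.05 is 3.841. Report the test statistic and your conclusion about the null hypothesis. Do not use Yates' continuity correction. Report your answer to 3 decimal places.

Row totals: 294, 238. Column totals: 274, 258. Grand total N = 532.
Expected counts (row total × column total / N):
  Resolved, Phone: 294×274/532 = 151.4211
  Resolved, Email: 294×258/532 = 142.5789
  Unresolved, Phone: 238×274/532 = 122.5789
  Unresolved, Email: 238×258/532 = 115.4211
Contributions (O − E)²/E:
  (115 − 151.4211)²/151.4211 = 8.7603
  (179 − 142.5789)²/142.5789 = 9.3036
  (159 − 122.5789)²/122.5789 = 10.8216
  (79 − 115.4211)²/115.4211 = 11.4927
χ² = 8.7603 + 9.3036 + 10.8216 + 11.4927 = 40.378
df = (2−1)(2−1) = 1. Since 40.378 > 3.841, reject the null hypothesis of independence at α = 0.05.

40.378; reject H₀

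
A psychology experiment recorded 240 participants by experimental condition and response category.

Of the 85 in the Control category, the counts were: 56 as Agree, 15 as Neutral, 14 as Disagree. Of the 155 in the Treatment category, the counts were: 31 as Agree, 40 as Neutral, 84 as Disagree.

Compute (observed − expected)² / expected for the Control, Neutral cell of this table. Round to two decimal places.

1.03

Row total (Control) = 85; column total (Neutral) = 55; N = 240.
Expected count E = 85 × 55 / 240 = 19.479.
Contribution = (O − E)²/E = (15 − 19.479)² / 19.479 = 1.03.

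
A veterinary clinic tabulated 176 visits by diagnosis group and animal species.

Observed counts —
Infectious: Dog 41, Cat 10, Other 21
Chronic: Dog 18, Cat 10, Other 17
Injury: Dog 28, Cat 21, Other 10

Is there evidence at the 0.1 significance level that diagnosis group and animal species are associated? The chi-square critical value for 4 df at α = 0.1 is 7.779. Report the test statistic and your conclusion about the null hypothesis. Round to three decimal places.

12.487; reject H₀

Row totals: 72, 45, 59. Column totals: 87, 41, 48. Grand total N = 176.
Expected counts (row total × column total / N):
  Infectious, Dog: 72×87/176 = 35.5909
  Infectious, Cat: 72×41/176 = 16.7727
  Infectious, Other: 72×48/176 = 19.6364
  Chronic, Dog: 45×87/176 = 22.2443
  Chronic, Cat: 45×41/176 = 10.4830
  Chronic, Other: 45×48/176 = 12.2727
  Injury, Dog: 59×87/176 = 29.1648
  Injury, Cat: 59×41/176 = 13.7443
  Injury, Other: 59×48/176 = 16.0909
Contributions (O − E)²/E:
  (41 − 35.5909)²/35.5909 = 0.8221
  (10 − 16.7727)²/16.7727 = 2.7348
  (21 − 19.6364)²/19.6364 = 0.0947
  (18 − 22.2443)²/22.2443 = 0.8098
  (10 − 10.4830)²/10.4830 = 0.0223
  (17 − 12.2727)²/12.2727 = 1.8209
  (28 − 29.1648)²/29.1648 = 0.0465
  (21 − 13.7443)²/13.7443 = 3.8303
  (10 − 16.0909)²/16.0909 = 2.3056
χ² = 0.8221 + 2.7348 + 0.0947 + 0.8098 + 0.0223 + 1.8209 + 0.0465 + 3.8303 + 2.3056 = 12.487
df = (3−1)(3−1) = 4. Since 12.487 > 7.779, reject the null hypothesis of independence at α = 0.1.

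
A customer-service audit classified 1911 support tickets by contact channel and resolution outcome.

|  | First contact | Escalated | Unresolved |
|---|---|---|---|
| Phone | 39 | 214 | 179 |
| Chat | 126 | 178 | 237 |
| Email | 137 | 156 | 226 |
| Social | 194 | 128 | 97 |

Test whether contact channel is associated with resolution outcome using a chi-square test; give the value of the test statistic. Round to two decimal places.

Row totals: 432, 541, 519, 419. Column totals: 496, 676, 739. Grand total N = 1911.
Expected counts (row total × column total / N):
  Phone, First contact: 432×496/1911 = 112.1256
  Phone, Escalated: 432×676/1911 = 152.8163
  Phone, Unresolved: 432×739/1911 = 167.0581
  Chat, First contact: 541×496/1911 = 140.4165
  Chat, Escalated: 541×676/1911 = 191.3741
  Chat, Unresolved: 541×739/1911 = 209.2093
  Email, First contact: 519×496/1911 = 134.7064
  Email, Escalated: 519×676/1911 = 183.5918
  Email, Unresolved: 519×739/1911 = 200.7017
  Social, First contact: 419×496/1911 = 108.7514
  Social, Escalated: 419×676/1911 = 148.2177
  Social, Unresolved: 419×739/1911 = 162.0309
Contributions (O − E)²/E:
  (39 − 112.1256)²/112.1256 = 47.6907
  (214 − 152.8163)²/152.8163 = 24.4964
  (179 − 167.0581)²/167.0581 = 0.8536
  (126 − 140.4165)²/140.4165 = 1.4801
  (178 − 191.3741)²/191.3741 = 0.9346
  (237 − 209.2093)²/209.2093 = 3.6916
  (137 − 134.7064)²/134.7064 = 0.0391
  (156 − 183.5918)²/183.5918 = 4.1467
  (226 − 200.7017)²/200.7017 = 3.1888
  (194 − 108.7514)²/108.7514 = 66.8251
  (128 − 148.2177)²/148.2177 = 2.7578
  (97 − 162.0309)²/162.0309 = 26.1001
χ² = 47.6907 + 24.4964 + 0.8536 + 1.4801 + 0.9346 + 3.6916 + 0.0391 + 4.1467 + 3.1888 + 66.8251 + 2.7578 + 26.1001 = 182.20

182.20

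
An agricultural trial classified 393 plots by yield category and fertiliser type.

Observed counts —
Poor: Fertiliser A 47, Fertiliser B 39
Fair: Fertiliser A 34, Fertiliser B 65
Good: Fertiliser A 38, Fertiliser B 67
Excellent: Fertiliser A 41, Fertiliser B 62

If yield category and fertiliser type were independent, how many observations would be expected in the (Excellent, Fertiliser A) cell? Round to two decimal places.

Row total (Excellent) = 103; column total (Fertiliser A) = 160; grand total N = 393.
Expected count = (row total × column total) / N = 103 × 160 / 393 = 41.93.

41.93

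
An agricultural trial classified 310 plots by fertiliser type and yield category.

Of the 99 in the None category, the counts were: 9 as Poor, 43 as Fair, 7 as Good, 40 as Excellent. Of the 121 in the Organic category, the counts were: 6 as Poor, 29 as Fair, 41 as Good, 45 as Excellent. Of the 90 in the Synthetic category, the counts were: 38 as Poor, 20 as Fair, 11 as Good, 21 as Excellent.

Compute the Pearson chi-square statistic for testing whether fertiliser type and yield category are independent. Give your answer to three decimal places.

Row totals: 99, 121, 90. Column totals: 53, 92, 59, 106. Grand total N = 310.
Expected counts (row total × column total / N):
  None, Poor: 99×53/310 = 16.92581
  None, Fair: 99×92/310 = 29.38065
  None, Good: 99×59/310 = 18.84194
  None, Excellent: 99×106/310 = 33.85161
  Organic, Poor: 121×53/310 = 20.68710
  Organic, Fair: 121×92/310 = 35.90968
  Organic, Good: 121×59/310 = 23.02903
  Organic, Excellent: 121×106/310 = 41.37419
  Synthetic, Poor: 90×53/310 = 15.38710
  Synthetic, Fair: 90×92/310 = 26.70968
  Synthetic, Good: 90×59/310 = 17.12903
  Synthetic, Excellent: 90×106/310 = 30.77419
Contributions (O − E)²/E:
  (9 − 16.92581)²/16.92581 = 3.7114
  (43 − 29.38065)²/29.38065 = 6.3132
  (7 − 18.84194)²/18.84194 = 7.4425
  (40 − 33.85161)²/33.85161 = 1.1167
  (6 − 20.68710)²/20.68710 = 10.4273
  (29 − 35.90968)²/35.90968 = 1.3295
  (41 − 23.02903)²/23.02903 = 14.0239
  (45 − 41.37419)²/41.37419 = 0.3177
  (38 − 15.38710)²/15.38710 = 33.2319
  (20 − 26.70968)²/26.70968 = 1.6855
  (11 − 17.12903)²/17.12903 = 2.1931
  (21 − 30.77419)²/30.77419 = 3.1044
χ² = 3.7114 + 6.3132 + 7.4425 + 1.1167 + 10.4273 + 1.3295 + 14.0239 + 0.3177 + 33.2319 + 1.6855 + 2.1931 + 3.1044 = 84.897

84.897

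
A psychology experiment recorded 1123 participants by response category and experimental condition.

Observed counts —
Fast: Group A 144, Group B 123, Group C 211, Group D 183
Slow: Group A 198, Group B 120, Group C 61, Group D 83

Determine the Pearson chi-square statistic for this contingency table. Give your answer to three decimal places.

Row totals: 661, 462. Column totals: 342, 243, 272, 266. Grand total N = 1123.
Expected counts (row total × column total / N):
  Fast, Group A: 661×342/1123 = 201.3019
  Fast, Group B: 661×243/1123 = 143.0303
  Fast, Group C: 661×272/1123 = 160.0997
  Fast, Group D: 661×266/1123 = 156.5681
  Slow, Group A: 462×342/1123 = 140.6981
  Slow, Group B: 462×243/1123 = 99.9697
  Slow, Group C: 462×272/1123 = 111.9003
  Slow, Group D: 462×266/1123 = 109.4319
Contributions (O − E)²/E:
  (144 − 201.3019)²/201.3019 = 16.3114
  (123 − 143.0303)²/143.0303 = 2.8051
  (211 − 160.0997)²/160.0997 = 16.1827
  (183 − 156.5681)²/156.5681 = 4.4622
  (198 − 140.6981)²/140.6981 = 23.3373
  (120 − 99.9697)²/99.9697 = 4.0133
  (61 − 111.9003)²/111.9003 = 23.1531
  (83 − 109.4319)²/109.4319 = 6.3843
χ² = 16.3114 + 2.8051 + 16.1827 + 4.4622 + 23.3373 + 4.0133 + 23.1531 + 6.3843 = 96.649

96.649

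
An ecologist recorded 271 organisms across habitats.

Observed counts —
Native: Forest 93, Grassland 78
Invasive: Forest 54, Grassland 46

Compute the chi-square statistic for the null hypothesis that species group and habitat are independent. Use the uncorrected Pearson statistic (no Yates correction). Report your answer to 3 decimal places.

Row totals: 171, 100. Column totals: 147, 124. Grand total N = 271.
Expected counts (row total × column total / N):
  Native, Forest: 171×147/271 = 92.7565
  Native, Grassland: 171×124/271 = 78.2435
  Invasive, Forest: 100×147/271 = 54.2435
  Invasive, Grassland: 100×124/271 = 45.7565
Contributions (O − E)²/E:
  (93 − 92.7565)²/92.7565 = 0.0006
  (78 − 78.2435)²/78.2435 = 0.0008
  (54 − 54.2435)²/54.2435 = 0.0011
  (46 − 45.7565)²/45.7565 = 0.0013
χ² = 0.0006 + 0.0008 + 0.0011 + 0.0013 = 0.004

0.004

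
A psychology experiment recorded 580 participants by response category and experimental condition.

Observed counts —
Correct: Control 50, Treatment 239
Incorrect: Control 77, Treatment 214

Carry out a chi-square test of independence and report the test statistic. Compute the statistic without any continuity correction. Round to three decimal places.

Row totals: 289, 291. Column totals: 127, 453. Grand total N = 580.
Expected counts (row total × column total / N):
  Correct, Control: 289×127/580 = 63.2810
  Correct, Treatment: 289×453/580 = 225.7190
  Incorrect, Control: 291×127/580 = 63.7190
  Incorrect, Treatment: 291×453/580 = 227.2810
Contributions (O − E)²/E:
  (50 − 63.2810)²/63.2810 = 2.7873
  (239 − 225.7190)²/225.7190 = 0.7814
  (77 − 63.7190)²/63.7190 = 2.7682
  (214 − 227.2810)²/227.2810 = 0.7761
χ² = 2.7873 + 0.7814 + 2.7682 + 0.7761 = 7.113

7.113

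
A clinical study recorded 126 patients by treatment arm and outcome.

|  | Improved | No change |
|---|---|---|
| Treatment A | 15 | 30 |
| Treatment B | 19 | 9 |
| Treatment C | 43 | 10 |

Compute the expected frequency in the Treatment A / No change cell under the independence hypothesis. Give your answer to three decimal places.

17.500

Row total (Treatment A) = 45; column total (No change) = 49; grand total N = 126.
Expected count = (row total × column total) / N = 45 × 49 / 126 = 17.500.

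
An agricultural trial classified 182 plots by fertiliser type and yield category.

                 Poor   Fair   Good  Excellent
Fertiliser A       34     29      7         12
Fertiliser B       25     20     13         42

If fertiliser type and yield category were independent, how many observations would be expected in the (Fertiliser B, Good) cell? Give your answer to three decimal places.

Row total (Fertiliser B) = 100; column total (Good) = 20; grand total N = 182.
Expected count = (row total × column total) / N = 100 × 20 / 182 = 10.989.

10.989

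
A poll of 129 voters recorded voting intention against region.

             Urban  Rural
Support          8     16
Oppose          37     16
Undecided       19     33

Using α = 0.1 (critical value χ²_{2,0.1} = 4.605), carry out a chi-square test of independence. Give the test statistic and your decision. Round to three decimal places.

Row totals: 24, 53, 52. Column totals: 64, 65. Grand total N = 129.
Expected counts (row total × column total / N):
  Support, Urban: 24×64/129 = 11.9070
  Support, Rural: 24×65/129 = 12.0930
  Oppose, Urban: 53×64/129 = 26.2946
  Oppose, Rural: 53×65/129 = 26.7054
  Undecided, Urban: 52×64/129 = 25.7984
  Undecided, Rural: 52×65/129 = 26.2016
Contributions (O − E)²/E:
  (8 − 11.9070)²/11.9070 = 1.2820
  (16 − 12.0930)²/12.0930 = 1.2623
  (37 − 26.2946)²/26.2946 = 4.3585
  (16 − 26.7054)²/26.7054 = 4.2915
  (19 − 25.7984)²/25.7984 = 1.7915
  (33 − 26.2016)²/26.2016 = 1.7639
χ² = 1.2820 + 1.2623 + 4.3585 + 4.2915 + 1.7915 + 1.7639 = 14.750
df = (3−1)(2−1) = 2. Since 14.750 > 4.605, reject the null hypothesis of independence at α = 0.1.

14.750; reject H₀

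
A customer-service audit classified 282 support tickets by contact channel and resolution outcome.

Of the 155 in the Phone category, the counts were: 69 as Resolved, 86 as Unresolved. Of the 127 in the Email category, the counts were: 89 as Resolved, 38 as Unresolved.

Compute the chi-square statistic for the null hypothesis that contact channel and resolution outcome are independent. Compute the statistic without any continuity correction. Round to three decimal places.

Row totals: 155, 127. Column totals: 158, 124. Grand total N = 282.
Expected counts (row total × column total / N):
  Phone, Resolved: 155×158/282 = 86.8440
  Phone, Unresolved: 155×124/282 = 68.1560
  Email, Resolved: 127×158/282 = 71.1560
  Email, Unresolved: 127×124/282 = 55.8440
Contributions (O − E)²/E:
  (69 − 86.8440)²/86.8440 = 3.6664
  (86 − 68.1560)²/68.1560 = 4.6718
  (89 − 71.1560)²/71.1560 = 4.4748
  (38 − 55.8440)²/55.8440 = 5.7017
χ² = 3.6664 + 4.6718 + 4.4748 + 5.7017 = 18.515

18.515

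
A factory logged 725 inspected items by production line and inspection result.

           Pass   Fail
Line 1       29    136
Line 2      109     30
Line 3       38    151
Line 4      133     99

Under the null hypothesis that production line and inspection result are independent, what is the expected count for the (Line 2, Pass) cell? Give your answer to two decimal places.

59.24

Row total (Line 2) = 139; column total (Pass) = 309; grand total N = 725.
Expected count = (row total × column total) / N = 139 × 309 / 725 = 59.24.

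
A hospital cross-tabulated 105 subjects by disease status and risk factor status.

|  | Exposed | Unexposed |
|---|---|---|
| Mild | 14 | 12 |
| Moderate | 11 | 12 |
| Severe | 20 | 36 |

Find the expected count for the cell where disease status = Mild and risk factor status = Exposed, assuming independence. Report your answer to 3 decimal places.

11.143

Row total (Mild) = 26; column total (Exposed) = 45; grand total N = 105.
Expected count = (row total × column total) / N = 26 × 45 / 105 = 11.143.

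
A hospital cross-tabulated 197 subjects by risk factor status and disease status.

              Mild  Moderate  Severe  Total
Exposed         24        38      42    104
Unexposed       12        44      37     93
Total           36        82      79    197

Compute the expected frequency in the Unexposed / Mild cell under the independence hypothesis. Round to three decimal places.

16.995

Row total (Unexposed) = 93; column total (Mild) = 36; grand total N = 197.
Expected count = (row total × column total) / N = 93 × 36 / 197 = 16.995.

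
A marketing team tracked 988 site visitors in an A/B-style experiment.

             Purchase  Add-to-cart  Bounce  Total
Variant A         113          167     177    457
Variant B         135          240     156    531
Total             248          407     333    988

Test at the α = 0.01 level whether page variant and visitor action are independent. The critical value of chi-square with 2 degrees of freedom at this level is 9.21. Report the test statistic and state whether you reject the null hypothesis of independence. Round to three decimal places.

Grand total N = 988.
Expected counts (row total × column total / N):
  Variant A, Purchase: 457×248/988 = 114.7126
  Variant A, Add-to-cart: 457×407/988 = 188.2581
  Variant A, Bounce: 457×333/988 = 154.0294
  Variant B, Purchase: 531×248/988 = 133.2874
  Variant B, Add-to-cart: 531×407/988 = 218.7419
  Variant B, Bounce: 531×333/988 = 178.9706
Contributions (O − E)²/E:
  (113 − 114.7126)²/114.7126 = 0.0256
  (167 − 188.2581)²/188.2581 = 2.4005
  (177 − 154.0294)²/154.0294 = 3.4256
  (135 − 133.2874)²/133.2874 = 0.0220
  (240 − 218.7419)²/218.7419 = 2.0659
  (156 − 178.9706)²/178.9706 = 2.9482
χ² = 0.0256 + 2.4005 + 3.4256 + 0.0220 + 2.0659 + 2.9482 = 10.888
df = (2−1)(3−1) = 2. Since 10.888 > 9.21, reject the null hypothesis of independence at α = 0.01.

10.888; reject H₀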